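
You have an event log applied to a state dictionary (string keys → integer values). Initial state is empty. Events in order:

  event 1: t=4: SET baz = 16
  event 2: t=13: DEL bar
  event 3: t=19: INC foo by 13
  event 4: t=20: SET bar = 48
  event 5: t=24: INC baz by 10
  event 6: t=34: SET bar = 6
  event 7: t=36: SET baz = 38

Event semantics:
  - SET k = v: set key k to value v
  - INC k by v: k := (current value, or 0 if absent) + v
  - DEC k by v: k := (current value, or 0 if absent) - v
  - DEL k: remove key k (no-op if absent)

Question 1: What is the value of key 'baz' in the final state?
Answer: 38

Derivation:
Track key 'baz' through all 7 events:
  event 1 (t=4: SET baz = 16): baz (absent) -> 16
  event 2 (t=13: DEL bar): baz unchanged
  event 3 (t=19: INC foo by 13): baz unchanged
  event 4 (t=20: SET bar = 48): baz unchanged
  event 5 (t=24: INC baz by 10): baz 16 -> 26
  event 6 (t=34: SET bar = 6): baz unchanged
  event 7 (t=36: SET baz = 38): baz 26 -> 38
Final: baz = 38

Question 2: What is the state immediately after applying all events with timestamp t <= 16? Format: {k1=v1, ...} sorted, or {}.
Answer: {baz=16}

Derivation:
Apply events with t <= 16 (2 events):
  after event 1 (t=4: SET baz = 16): {baz=16}
  after event 2 (t=13: DEL bar): {baz=16}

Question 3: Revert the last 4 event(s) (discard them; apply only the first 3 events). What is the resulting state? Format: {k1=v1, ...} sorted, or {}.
Keep first 3 events (discard last 4):
  after event 1 (t=4: SET baz = 16): {baz=16}
  after event 2 (t=13: DEL bar): {baz=16}
  after event 3 (t=19: INC foo by 13): {baz=16, foo=13}

Answer: {baz=16, foo=13}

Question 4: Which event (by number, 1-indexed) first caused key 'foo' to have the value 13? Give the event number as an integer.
Answer: 3

Derivation:
Looking for first event where foo becomes 13:
  event 3: foo (absent) -> 13  <-- first match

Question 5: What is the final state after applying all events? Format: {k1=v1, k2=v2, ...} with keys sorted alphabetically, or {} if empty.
  after event 1 (t=4: SET baz = 16): {baz=16}
  after event 2 (t=13: DEL bar): {baz=16}
  after event 3 (t=19: INC foo by 13): {baz=16, foo=13}
  after event 4 (t=20: SET bar = 48): {bar=48, baz=16, foo=13}
  after event 5 (t=24: INC baz by 10): {bar=48, baz=26, foo=13}
  after event 6 (t=34: SET bar = 6): {bar=6, baz=26, foo=13}
  after event 7 (t=36: SET baz = 38): {bar=6, baz=38, foo=13}

Answer: {bar=6, baz=38, foo=13}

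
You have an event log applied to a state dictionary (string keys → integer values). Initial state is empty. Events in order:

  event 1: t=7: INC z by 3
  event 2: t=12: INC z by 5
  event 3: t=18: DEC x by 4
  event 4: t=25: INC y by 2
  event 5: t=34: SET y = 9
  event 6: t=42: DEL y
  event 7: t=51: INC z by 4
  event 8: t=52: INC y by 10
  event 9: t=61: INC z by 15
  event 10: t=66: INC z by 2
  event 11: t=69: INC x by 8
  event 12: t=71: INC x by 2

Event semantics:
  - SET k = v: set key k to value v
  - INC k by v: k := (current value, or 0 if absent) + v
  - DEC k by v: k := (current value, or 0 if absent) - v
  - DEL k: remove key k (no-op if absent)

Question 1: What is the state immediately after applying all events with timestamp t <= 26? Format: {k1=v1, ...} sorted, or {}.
Answer: {x=-4, y=2, z=8}

Derivation:
Apply events with t <= 26 (4 events):
  after event 1 (t=7: INC z by 3): {z=3}
  after event 2 (t=12: INC z by 5): {z=8}
  after event 3 (t=18: DEC x by 4): {x=-4, z=8}
  after event 4 (t=25: INC y by 2): {x=-4, y=2, z=8}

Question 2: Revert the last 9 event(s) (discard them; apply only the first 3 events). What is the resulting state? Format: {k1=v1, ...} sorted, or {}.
Keep first 3 events (discard last 9):
  after event 1 (t=7: INC z by 3): {z=3}
  after event 2 (t=12: INC z by 5): {z=8}
  after event 3 (t=18: DEC x by 4): {x=-4, z=8}

Answer: {x=-4, z=8}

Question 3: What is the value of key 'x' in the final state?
Answer: 6

Derivation:
Track key 'x' through all 12 events:
  event 1 (t=7: INC z by 3): x unchanged
  event 2 (t=12: INC z by 5): x unchanged
  event 3 (t=18: DEC x by 4): x (absent) -> -4
  event 4 (t=25: INC y by 2): x unchanged
  event 5 (t=34: SET y = 9): x unchanged
  event 6 (t=42: DEL y): x unchanged
  event 7 (t=51: INC z by 4): x unchanged
  event 8 (t=52: INC y by 10): x unchanged
  event 9 (t=61: INC z by 15): x unchanged
  event 10 (t=66: INC z by 2): x unchanged
  event 11 (t=69: INC x by 8): x -4 -> 4
  event 12 (t=71: INC x by 2): x 4 -> 6
Final: x = 6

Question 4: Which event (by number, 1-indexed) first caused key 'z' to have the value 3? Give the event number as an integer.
Answer: 1

Derivation:
Looking for first event where z becomes 3:
  event 1: z (absent) -> 3  <-- first match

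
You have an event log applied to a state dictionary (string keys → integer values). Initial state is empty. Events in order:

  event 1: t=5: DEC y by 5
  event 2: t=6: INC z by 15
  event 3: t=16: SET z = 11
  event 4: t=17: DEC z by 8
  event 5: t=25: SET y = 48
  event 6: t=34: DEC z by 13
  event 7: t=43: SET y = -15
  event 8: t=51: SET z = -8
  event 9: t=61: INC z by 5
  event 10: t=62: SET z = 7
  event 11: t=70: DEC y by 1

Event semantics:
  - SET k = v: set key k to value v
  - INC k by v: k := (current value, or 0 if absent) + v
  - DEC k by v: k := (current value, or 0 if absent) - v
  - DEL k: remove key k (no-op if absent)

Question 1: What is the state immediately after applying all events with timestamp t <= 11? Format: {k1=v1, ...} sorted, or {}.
Apply events with t <= 11 (2 events):
  after event 1 (t=5: DEC y by 5): {y=-5}
  after event 2 (t=6: INC z by 15): {y=-5, z=15}

Answer: {y=-5, z=15}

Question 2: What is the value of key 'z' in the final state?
Answer: 7

Derivation:
Track key 'z' through all 11 events:
  event 1 (t=5: DEC y by 5): z unchanged
  event 2 (t=6: INC z by 15): z (absent) -> 15
  event 3 (t=16: SET z = 11): z 15 -> 11
  event 4 (t=17: DEC z by 8): z 11 -> 3
  event 5 (t=25: SET y = 48): z unchanged
  event 6 (t=34: DEC z by 13): z 3 -> -10
  event 7 (t=43: SET y = -15): z unchanged
  event 8 (t=51: SET z = -8): z -10 -> -8
  event 9 (t=61: INC z by 5): z -8 -> -3
  event 10 (t=62: SET z = 7): z -3 -> 7
  event 11 (t=70: DEC y by 1): z unchanged
Final: z = 7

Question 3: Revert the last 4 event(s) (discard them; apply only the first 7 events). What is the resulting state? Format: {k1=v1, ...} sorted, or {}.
Keep first 7 events (discard last 4):
  after event 1 (t=5: DEC y by 5): {y=-5}
  after event 2 (t=6: INC z by 15): {y=-5, z=15}
  after event 3 (t=16: SET z = 11): {y=-5, z=11}
  after event 4 (t=17: DEC z by 8): {y=-5, z=3}
  after event 5 (t=25: SET y = 48): {y=48, z=3}
  after event 6 (t=34: DEC z by 13): {y=48, z=-10}
  after event 7 (t=43: SET y = -15): {y=-15, z=-10}

Answer: {y=-15, z=-10}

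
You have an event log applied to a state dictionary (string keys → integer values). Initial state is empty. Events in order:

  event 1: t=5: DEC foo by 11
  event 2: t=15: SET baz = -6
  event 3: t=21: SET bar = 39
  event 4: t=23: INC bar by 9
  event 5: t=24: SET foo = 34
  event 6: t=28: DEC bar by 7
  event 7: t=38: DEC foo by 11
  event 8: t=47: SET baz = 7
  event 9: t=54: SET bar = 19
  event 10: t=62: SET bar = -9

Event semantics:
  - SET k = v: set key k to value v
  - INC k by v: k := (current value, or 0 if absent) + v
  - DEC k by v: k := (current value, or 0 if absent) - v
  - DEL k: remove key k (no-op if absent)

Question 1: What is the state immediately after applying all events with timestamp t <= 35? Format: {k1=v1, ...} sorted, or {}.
Answer: {bar=41, baz=-6, foo=34}

Derivation:
Apply events with t <= 35 (6 events):
  after event 1 (t=5: DEC foo by 11): {foo=-11}
  after event 2 (t=15: SET baz = -6): {baz=-6, foo=-11}
  after event 3 (t=21: SET bar = 39): {bar=39, baz=-6, foo=-11}
  after event 4 (t=23: INC bar by 9): {bar=48, baz=-6, foo=-11}
  after event 5 (t=24: SET foo = 34): {bar=48, baz=-6, foo=34}
  after event 6 (t=28: DEC bar by 7): {bar=41, baz=-6, foo=34}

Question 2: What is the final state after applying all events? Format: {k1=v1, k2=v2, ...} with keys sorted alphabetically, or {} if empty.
Answer: {bar=-9, baz=7, foo=23}

Derivation:
  after event 1 (t=5: DEC foo by 11): {foo=-11}
  after event 2 (t=15: SET baz = -6): {baz=-6, foo=-11}
  after event 3 (t=21: SET bar = 39): {bar=39, baz=-6, foo=-11}
  after event 4 (t=23: INC bar by 9): {bar=48, baz=-6, foo=-11}
  after event 5 (t=24: SET foo = 34): {bar=48, baz=-6, foo=34}
  after event 6 (t=28: DEC bar by 7): {bar=41, baz=-6, foo=34}
  after event 7 (t=38: DEC foo by 11): {bar=41, baz=-6, foo=23}
  after event 8 (t=47: SET baz = 7): {bar=41, baz=7, foo=23}
  after event 9 (t=54: SET bar = 19): {bar=19, baz=7, foo=23}
  after event 10 (t=62: SET bar = -9): {bar=-9, baz=7, foo=23}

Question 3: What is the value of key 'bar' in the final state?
Answer: -9

Derivation:
Track key 'bar' through all 10 events:
  event 1 (t=5: DEC foo by 11): bar unchanged
  event 2 (t=15: SET baz = -6): bar unchanged
  event 3 (t=21: SET bar = 39): bar (absent) -> 39
  event 4 (t=23: INC bar by 9): bar 39 -> 48
  event 5 (t=24: SET foo = 34): bar unchanged
  event 6 (t=28: DEC bar by 7): bar 48 -> 41
  event 7 (t=38: DEC foo by 11): bar unchanged
  event 8 (t=47: SET baz = 7): bar unchanged
  event 9 (t=54: SET bar = 19): bar 41 -> 19
  event 10 (t=62: SET bar = -9): bar 19 -> -9
Final: bar = -9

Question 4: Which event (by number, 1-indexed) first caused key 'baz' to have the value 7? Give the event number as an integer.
Looking for first event where baz becomes 7:
  event 2: baz = -6
  event 3: baz = -6
  event 4: baz = -6
  event 5: baz = -6
  event 6: baz = -6
  event 7: baz = -6
  event 8: baz -6 -> 7  <-- first match

Answer: 8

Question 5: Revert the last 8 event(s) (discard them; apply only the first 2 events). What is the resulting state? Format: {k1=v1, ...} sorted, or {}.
Answer: {baz=-6, foo=-11}

Derivation:
Keep first 2 events (discard last 8):
  after event 1 (t=5: DEC foo by 11): {foo=-11}
  after event 2 (t=15: SET baz = -6): {baz=-6, foo=-11}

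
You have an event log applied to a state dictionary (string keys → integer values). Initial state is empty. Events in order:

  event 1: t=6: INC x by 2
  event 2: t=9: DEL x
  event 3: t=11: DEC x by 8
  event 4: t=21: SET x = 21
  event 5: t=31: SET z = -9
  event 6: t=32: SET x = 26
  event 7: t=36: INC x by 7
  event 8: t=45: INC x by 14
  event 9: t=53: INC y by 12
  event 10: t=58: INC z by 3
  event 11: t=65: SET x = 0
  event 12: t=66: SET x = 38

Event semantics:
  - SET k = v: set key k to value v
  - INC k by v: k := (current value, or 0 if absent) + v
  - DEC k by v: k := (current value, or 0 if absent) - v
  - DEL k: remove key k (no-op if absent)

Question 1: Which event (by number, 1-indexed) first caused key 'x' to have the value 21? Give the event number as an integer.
Answer: 4

Derivation:
Looking for first event where x becomes 21:
  event 1: x = 2
  event 2: x = (absent)
  event 3: x = -8
  event 4: x -8 -> 21  <-- first match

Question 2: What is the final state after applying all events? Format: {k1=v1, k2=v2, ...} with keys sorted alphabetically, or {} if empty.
  after event 1 (t=6: INC x by 2): {x=2}
  after event 2 (t=9: DEL x): {}
  after event 3 (t=11: DEC x by 8): {x=-8}
  after event 4 (t=21: SET x = 21): {x=21}
  after event 5 (t=31: SET z = -9): {x=21, z=-9}
  after event 6 (t=32: SET x = 26): {x=26, z=-9}
  after event 7 (t=36: INC x by 7): {x=33, z=-9}
  after event 8 (t=45: INC x by 14): {x=47, z=-9}
  after event 9 (t=53: INC y by 12): {x=47, y=12, z=-9}
  after event 10 (t=58: INC z by 3): {x=47, y=12, z=-6}
  after event 11 (t=65: SET x = 0): {x=0, y=12, z=-6}
  after event 12 (t=66: SET x = 38): {x=38, y=12, z=-6}

Answer: {x=38, y=12, z=-6}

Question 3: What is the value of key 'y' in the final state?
Track key 'y' through all 12 events:
  event 1 (t=6: INC x by 2): y unchanged
  event 2 (t=9: DEL x): y unchanged
  event 3 (t=11: DEC x by 8): y unchanged
  event 4 (t=21: SET x = 21): y unchanged
  event 5 (t=31: SET z = -9): y unchanged
  event 6 (t=32: SET x = 26): y unchanged
  event 7 (t=36: INC x by 7): y unchanged
  event 8 (t=45: INC x by 14): y unchanged
  event 9 (t=53: INC y by 12): y (absent) -> 12
  event 10 (t=58: INC z by 3): y unchanged
  event 11 (t=65: SET x = 0): y unchanged
  event 12 (t=66: SET x = 38): y unchanged
Final: y = 12

Answer: 12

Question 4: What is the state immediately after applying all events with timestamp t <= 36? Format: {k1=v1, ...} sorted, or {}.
Apply events with t <= 36 (7 events):
  after event 1 (t=6: INC x by 2): {x=2}
  after event 2 (t=9: DEL x): {}
  after event 3 (t=11: DEC x by 8): {x=-8}
  after event 4 (t=21: SET x = 21): {x=21}
  after event 5 (t=31: SET z = -9): {x=21, z=-9}
  after event 6 (t=32: SET x = 26): {x=26, z=-9}
  after event 7 (t=36: INC x by 7): {x=33, z=-9}

Answer: {x=33, z=-9}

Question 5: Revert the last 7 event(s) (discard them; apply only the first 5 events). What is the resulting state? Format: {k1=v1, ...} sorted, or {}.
Keep first 5 events (discard last 7):
  after event 1 (t=6: INC x by 2): {x=2}
  after event 2 (t=9: DEL x): {}
  after event 3 (t=11: DEC x by 8): {x=-8}
  after event 4 (t=21: SET x = 21): {x=21}
  after event 5 (t=31: SET z = -9): {x=21, z=-9}

Answer: {x=21, z=-9}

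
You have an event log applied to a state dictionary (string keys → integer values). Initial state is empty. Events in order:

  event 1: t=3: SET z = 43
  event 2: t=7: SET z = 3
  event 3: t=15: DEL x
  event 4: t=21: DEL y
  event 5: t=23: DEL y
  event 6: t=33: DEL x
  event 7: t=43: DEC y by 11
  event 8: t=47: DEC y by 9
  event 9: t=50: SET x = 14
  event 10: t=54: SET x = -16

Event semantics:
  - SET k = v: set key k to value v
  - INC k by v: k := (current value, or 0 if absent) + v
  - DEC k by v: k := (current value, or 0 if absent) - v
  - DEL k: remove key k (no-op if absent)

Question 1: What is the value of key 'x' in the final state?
Track key 'x' through all 10 events:
  event 1 (t=3: SET z = 43): x unchanged
  event 2 (t=7: SET z = 3): x unchanged
  event 3 (t=15: DEL x): x (absent) -> (absent)
  event 4 (t=21: DEL y): x unchanged
  event 5 (t=23: DEL y): x unchanged
  event 6 (t=33: DEL x): x (absent) -> (absent)
  event 7 (t=43: DEC y by 11): x unchanged
  event 8 (t=47: DEC y by 9): x unchanged
  event 9 (t=50: SET x = 14): x (absent) -> 14
  event 10 (t=54: SET x = -16): x 14 -> -16
Final: x = -16

Answer: -16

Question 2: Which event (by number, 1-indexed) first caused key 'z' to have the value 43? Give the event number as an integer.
Looking for first event where z becomes 43:
  event 1: z (absent) -> 43  <-- first match

Answer: 1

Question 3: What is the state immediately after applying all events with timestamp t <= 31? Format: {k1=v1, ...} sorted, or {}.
Answer: {z=3}

Derivation:
Apply events with t <= 31 (5 events):
  after event 1 (t=3: SET z = 43): {z=43}
  after event 2 (t=7: SET z = 3): {z=3}
  after event 3 (t=15: DEL x): {z=3}
  after event 4 (t=21: DEL y): {z=3}
  after event 5 (t=23: DEL y): {z=3}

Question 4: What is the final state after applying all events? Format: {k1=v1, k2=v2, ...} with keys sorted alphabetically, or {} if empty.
Answer: {x=-16, y=-20, z=3}

Derivation:
  after event 1 (t=3: SET z = 43): {z=43}
  after event 2 (t=7: SET z = 3): {z=3}
  after event 3 (t=15: DEL x): {z=3}
  after event 4 (t=21: DEL y): {z=3}
  after event 5 (t=23: DEL y): {z=3}
  after event 6 (t=33: DEL x): {z=3}
  after event 7 (t=43: DEC y by 11): {y=-11, z=3}
  after event 8 (t=47: DEC y by 9): {y=-20, z=3}
  after event 9 (t=50: SET x = 14): {x=14, y=-20, z=3}
  after event 10 (t=54: SET x = -16): {x=-16, y=-20, z=3}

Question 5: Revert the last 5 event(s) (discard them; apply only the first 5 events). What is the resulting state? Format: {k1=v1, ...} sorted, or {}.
Keep first 5 events (discard last 5):
  after event 1 (t=3: SET z = 43): {z=43}
  after event 2 (t=7: SET z = 3): {z=3}
  after event 3 (t=15: DEL x): {z=3}
  after event 4 (t=21: DEL y): {z=3}
  after event 5 (t=23: DEL y): {z=3}

Answer: {z=3}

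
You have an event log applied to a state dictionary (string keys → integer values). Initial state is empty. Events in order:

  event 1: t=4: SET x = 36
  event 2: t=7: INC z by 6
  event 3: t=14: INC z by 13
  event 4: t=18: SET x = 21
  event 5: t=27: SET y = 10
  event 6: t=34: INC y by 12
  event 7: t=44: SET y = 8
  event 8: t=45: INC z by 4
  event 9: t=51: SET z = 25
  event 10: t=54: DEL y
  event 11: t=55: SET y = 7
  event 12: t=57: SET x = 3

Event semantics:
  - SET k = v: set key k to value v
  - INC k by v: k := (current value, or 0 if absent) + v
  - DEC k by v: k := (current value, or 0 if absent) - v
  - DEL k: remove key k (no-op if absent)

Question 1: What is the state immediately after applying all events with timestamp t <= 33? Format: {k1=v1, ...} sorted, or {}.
Answer: {x=21, y=10, z=19}

Derivation:
Apply events with t <= 33 (5 events):
  after event 1 (t=4: SET x = 36): {x=36}
  after event 2 (t=7: INC z by 6): {x=36, z=6}
  after event 3 (t=14: INC z by 13): {x=36, z=19}
  after event 4 (t=18: SET x = 21): {x=21, z=19}
  after event 5 (t=27: SET y = 10): {x=21, y=10, z=19}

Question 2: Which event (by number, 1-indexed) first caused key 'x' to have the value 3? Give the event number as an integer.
Answer: 12

Derivation:
Looking for first event where x becomes 3:
  event 1: x = 36
  event 2: x = 36
  event 3: x = 36
  event 4: x = 21
  event 5: x = 21
  event 6: x = 21
  event 7: x = 21
  event 8: x = 21
  event 9: x = 21
  event 10: x = 21
  event 11: x = 21
  event 12: x 21 -> 3  <-- first match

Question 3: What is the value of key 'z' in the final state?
Answer: 25

Derivation:
Track key 'z' through all 12 events:
  event 1 (t=4: SET x = 36): z unchanged
  event 2 (t=7: INC z by 6): z (absent) -> 6
  event 3 (t=14: INC z by 13): z 6 -> 19
  event 4 (t=18: SET x = 21): z unchanged
  event 5 (t=27: SET y = 10): z unchanged
  event 6 (t=34: INC y by 12): z unchanged
  event 7 (t=44: SET y = 8): z unchanged
  event 8 (t=45: INC z by 4): z 19 -> 23
  event 9 (t=51: SET z = 25): z 23 -> 25
  event 10 (t=54: DEL y): z unchanged
  event 11 (t=55: SET y = 7): z unchanged
  event 12 (t=57: SET x = 3): z unchanged
Final: z = 25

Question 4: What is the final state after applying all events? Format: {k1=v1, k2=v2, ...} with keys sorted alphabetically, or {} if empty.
  after event 1 (t=4: SET x = 36): {x=36}
  after event 2 (t=7: INC z by 6): {x=36, z=6}
  after event 3 (t=14: INC z by 13): {x=36, z=19}
  after event 4 (t=18: SET x = 21): {x=21, z=19}
  after event 5 (t=27: SET y = 10): {x=21, y=10, z=19}
  after event 6 (t=34: INC y by 12): {x=21, y=22, z=19}
  after event 7 (t=44: SET y = 8): {x=21, y=8, z=19}
  after event 8 (t=45: INC z by 4): {x=21, y=8, z=23}
  after event 9 (t=51: SET z = 25): {x=21, y=8, z=25}
  after event 10 (t=54: DEL y): {x=21, z=25}
  after event 11 (t=55: SET y = 7): {x=21, y=7, z=25}
  after event 12 (t=57: SET x = 3): {x=3, y=7, z=25}

Answer: {x=3, y=7, z=25}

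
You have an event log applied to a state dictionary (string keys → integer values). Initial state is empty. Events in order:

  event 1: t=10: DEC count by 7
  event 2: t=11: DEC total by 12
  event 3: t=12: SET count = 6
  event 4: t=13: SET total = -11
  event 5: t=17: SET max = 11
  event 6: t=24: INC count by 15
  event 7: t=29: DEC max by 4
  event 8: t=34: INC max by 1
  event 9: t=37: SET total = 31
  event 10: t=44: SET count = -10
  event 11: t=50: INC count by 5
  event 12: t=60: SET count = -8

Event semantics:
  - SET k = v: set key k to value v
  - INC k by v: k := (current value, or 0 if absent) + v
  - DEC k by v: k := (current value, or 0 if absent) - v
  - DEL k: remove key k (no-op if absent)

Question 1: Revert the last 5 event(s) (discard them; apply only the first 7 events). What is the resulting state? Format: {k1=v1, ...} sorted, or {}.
Keep first 7 events (discard last 5):
  after event 1 (t=10: DEC count by 7): {count=-7}
  after event 2 (t=11: DEC total by 12): {count=-7, total=-12}
  after event 3 (t=12: SET count = 6): {count=6, total=-12}
  after event 4 (t=13: SET total = -11): {count=6, total=-11}
  after event 5 (t=17: SET max = 11): {count=6, max=11, total=-11}
  after event 6 (t=24: INC count by 15): {count=21, max=11, total=-11}
  after event 7 (t=29: DEC max by 4): {count=21, max=7, total=-11}

Answer: {count=21, max=7, total=-11}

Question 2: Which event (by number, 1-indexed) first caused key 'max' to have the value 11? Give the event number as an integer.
Looking for first event where max becomes 11:
  event 5: max (absent) -> 11  <-- first match

Answer: 5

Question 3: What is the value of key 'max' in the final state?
Answer: 8

Derivation:
Track key 'max' through all 12 events:
  event 1 (t=10: DEC count by 7): max unchanged
  event 2 (t=11: DEC total by 12): max unchanged
  event 3 (t=12: SET count = 6): max unchanged
  event 4 (t=13: SET total = -11): max unchanged
  event 5 (t=17: SET max = 11): max (absent) -> 11
  event 6 (t=24: INC count by 15): max unchanged
  event 7 (t=29: DEC max by 4): max 11 -> 7
  event 8 (t=34: INC max by 1): max 7 -> 8
  event 9 (t=37: SET total = 31): max unchanged
  event 10 (t=44: SET count = -10): max unchanged
  event 11 (t=50: INC count by 5): max unchanged
  event 12 (t=60: SET count = -8): max unchanged
Final: max = 8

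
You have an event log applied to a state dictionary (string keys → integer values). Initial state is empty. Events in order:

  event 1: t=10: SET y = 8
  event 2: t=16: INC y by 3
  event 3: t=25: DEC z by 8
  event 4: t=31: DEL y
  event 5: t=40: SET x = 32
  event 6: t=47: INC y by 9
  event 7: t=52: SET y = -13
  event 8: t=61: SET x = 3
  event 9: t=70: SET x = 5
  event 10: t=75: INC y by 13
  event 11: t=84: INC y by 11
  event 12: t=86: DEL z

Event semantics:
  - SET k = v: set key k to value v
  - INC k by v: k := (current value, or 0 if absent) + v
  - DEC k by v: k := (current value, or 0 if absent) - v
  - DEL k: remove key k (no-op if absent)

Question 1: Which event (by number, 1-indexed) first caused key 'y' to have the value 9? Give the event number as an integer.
Answer: 6

Derivation:
Looking for first event where y becomes 9:
  event 1: y = 8
  event 2: y = 11
  event 3: y = 11
  event 4: y = (absent)
  event 6: y (absent) -> 9  <-- first match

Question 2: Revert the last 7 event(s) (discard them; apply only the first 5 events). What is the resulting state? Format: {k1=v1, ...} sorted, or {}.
Answer: {x=32, z=-8}

Derivation:
Keep first 5 events (discard last 7):
  after event 1 (t=10: SET y = 8): {y=8}
  after event 2 (t=16: INC y by 3): {y=11}
  after event 3 (t=25: DEC z by 8): {y=11, z=-8}
  after event 4 (t=31: DEL y): {z=-8}
  after event 5 (t=40: SET x = 32): {x=32, z=-8}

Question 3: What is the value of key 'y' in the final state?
Answer: 11

Derivation:
Track key 'y' through all 12 events:
  event 1 (t=10: SET y = 8): y (absent) -> 8
  event 2 (t=16: INC y by 3): y 8 -> 11
  event 3 (t=25: DEC z by 8): y unchanged
  event 4 (t=31: DEL y): y 11 -> (absent)
  event 5 (t=40: SET x = 32): y unchanged
  event 6 (t=47: INC y by 9): y (absent) -> 9
  event 7 (t=52: SET y = -13): y 9 -> -13
  event 8 (t=61: SET x = 3): y unchanged
  event 9 (t=70: SET x = 5): y unchanged
  event 10 (t=75: INC y by 13): y -13 -> 0
  event 11 (t=84: INC y by 11): y 0 -> 11
  event 12 (t=86: DEL z): y unchanged
Final: y = 11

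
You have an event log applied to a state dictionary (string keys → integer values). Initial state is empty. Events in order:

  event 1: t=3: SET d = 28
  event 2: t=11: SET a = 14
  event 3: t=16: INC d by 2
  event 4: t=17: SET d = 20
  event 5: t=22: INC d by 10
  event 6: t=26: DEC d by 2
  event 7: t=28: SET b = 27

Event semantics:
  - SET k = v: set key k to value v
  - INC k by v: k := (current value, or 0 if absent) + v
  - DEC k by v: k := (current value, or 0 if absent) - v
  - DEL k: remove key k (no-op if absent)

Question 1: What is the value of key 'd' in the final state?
Answer: 28

Derivation:
Track key 'd' through all 7 events:
  event 1 (t=3: SET d = 28): d (absent) -> 28
  event 2 (t=11: SET a = 14): d unchanged
  event 3 (t=16: INC d by 2): d 28 -> 30
  event 4 (t=17: SET d = 20): d 30 -> 20
  event 5 (t=22: INC d by 10): d 20 -> 30
  event 6 (t=26: DEC d by 2): d 30 -> 28
  event 7 (t=28: SET b = 27): d unchanged
Final: d = 28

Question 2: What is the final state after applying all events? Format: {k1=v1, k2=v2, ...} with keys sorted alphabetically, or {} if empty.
  after event 1 (t=3: SET d = 28): {d=28}
  after event 2 (t=11: SET a = 14): {a=14, d=28}
  after event 3 (t=16: INC d by 2): {a=14, d=30}
  after event 4 (t=17: SET d = 20): {a=14, d=20}
  after event 5 (t=22: INC d by 10): {a=14, d=30}
  after event 6 (t=26: DEC d by 2): {a=14, d=28}
  after event 7 (t=28: SET b = 27): {a=14, b=27, d=28}

Answer: {a=14, b=27, d=28}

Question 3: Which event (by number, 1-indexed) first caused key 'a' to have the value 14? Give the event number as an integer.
Looking for first event where a becomes 14:
  event 2: a (absent) -> 14  <-- first match

Answer: 2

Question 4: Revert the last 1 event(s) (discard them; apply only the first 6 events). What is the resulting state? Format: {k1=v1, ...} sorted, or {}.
Keep first 6 events (discard last 1):
  after event 1 (t=3: SET d = 28): {d=28}
  after event 2 (t=11: SET a = 14): {a=14, d=28}
  after event 3 (t=16: INC d by 2): {a=14, d=30}
  after event 4 (t=17: SET d = 20): {a=14, d=20}
  after event 5 (t=22: INC d by 10): {a=14, d=30}
  after event 6 (t=26: DEC d by 2): {a=14, d=28}

Answer: {a=14, d=28}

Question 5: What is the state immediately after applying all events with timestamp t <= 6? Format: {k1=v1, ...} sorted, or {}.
Answer: {d=28}

Derivation:
Apply events with t <= 6 (1 events):
  after event 1 (t=3: SET d = 28): {d=28}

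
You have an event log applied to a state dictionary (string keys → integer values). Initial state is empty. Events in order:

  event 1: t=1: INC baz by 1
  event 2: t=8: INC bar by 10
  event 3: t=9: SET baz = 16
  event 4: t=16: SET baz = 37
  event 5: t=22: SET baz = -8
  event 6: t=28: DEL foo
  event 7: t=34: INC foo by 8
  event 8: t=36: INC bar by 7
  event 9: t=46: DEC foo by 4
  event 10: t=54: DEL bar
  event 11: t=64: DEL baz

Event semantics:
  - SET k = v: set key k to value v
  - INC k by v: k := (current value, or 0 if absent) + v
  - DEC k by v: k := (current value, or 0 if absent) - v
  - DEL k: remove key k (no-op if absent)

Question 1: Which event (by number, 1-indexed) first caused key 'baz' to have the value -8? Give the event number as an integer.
Looking for first event where baz becomes -8:
  event 1: baz = 1
  event 2: baz = 1
  event 3: baz = 16
  event 4: baz = 37
  event 5: baz 37 -> -8  <-- first match

Answer: 5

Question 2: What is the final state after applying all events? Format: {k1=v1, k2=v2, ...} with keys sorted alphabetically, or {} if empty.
  after event 1 (t=1: INC baz by 1): {baz=1}
  after event 2 (t=8: INC bar by 10): {bar=10, baz=1}
  after event 3 (t=9: SET baz = 16): {bar=10, baz=16}
  after event 4 (t=16: SET baz = 37): {bar=10, baz=37}
  after event 5 (t=22: SET baz = -8): {bar=10, baz=-8}
  after event 6 (t=28: DEL foo): {bar=10, baz=-8}
  after event 7 (t=34: INC foo by 8): {bar=10, baz=-8, foo=8}
  after event 8 (t=36: INC bar by 7): {bar=17, baz=-8, foo=8}
  after event 9 (t=46: DEC foo by 4): {bar=17, baz=-8, foo=4}
  after event 10 (t=54: DEL bar): {baz=-8, foo=4}
  after event 11 (t=64: DEL baz): {foo=4}

Answer: {foo=4}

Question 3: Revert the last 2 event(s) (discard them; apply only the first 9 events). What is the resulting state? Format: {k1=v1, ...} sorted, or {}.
Answer: {bar=17, baz=-8, foo=4}

Derivation:
Keep first 9 events (discard last 2):
  after event 1 (t=1: INC baz by 1): {baz=1}
  after event 2 (t=8: INC bar by 10): {bar=10, baz=1}
  after event 3 (t=9: SET baz = 16): {bar=10, baz=16}
  after event 4 (t=16: SET baz = 37): {bar=10, baz=37}
  after event 5 (t=22: SET baz = -8): {bar=10, baz=-8}
  after event 6 (t=28: DEL foo): {bar=10, baz=-8}
  after event 7 (t=34: INC foo by 8): {bar=10, baz=-8, foo=8}
  after event 8 (t=36: INC bar by 7): {bar=17, baz=-8, foo=8}
  after event 9 (t=46: DEC foo by 4): {bar=17, baz=-8, foo=4}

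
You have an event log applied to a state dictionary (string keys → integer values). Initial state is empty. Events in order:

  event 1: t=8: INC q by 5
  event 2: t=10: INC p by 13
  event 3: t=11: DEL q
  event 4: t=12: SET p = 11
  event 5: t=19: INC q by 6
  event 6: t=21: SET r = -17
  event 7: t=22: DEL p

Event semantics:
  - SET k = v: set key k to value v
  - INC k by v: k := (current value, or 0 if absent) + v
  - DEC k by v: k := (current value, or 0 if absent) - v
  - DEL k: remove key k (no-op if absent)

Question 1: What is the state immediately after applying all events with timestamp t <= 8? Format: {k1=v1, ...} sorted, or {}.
Apply events with t <= 8 (1 events):
  after event 1 (t=8: INC q by 5): {q=5}

Answer: {q=5}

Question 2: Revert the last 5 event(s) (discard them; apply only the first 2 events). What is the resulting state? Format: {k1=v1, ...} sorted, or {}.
Keep first 2 events (discard last 5):
  after event 1 (t=8: INC q by 5): {q=5}
  after event 2 (t=10: INC p by 13): {p=13, q=5}

Answer: {p=13, q=5}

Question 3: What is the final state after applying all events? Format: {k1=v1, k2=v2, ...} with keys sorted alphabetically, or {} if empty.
Answer: {q=6, r=-17}

Derivation:
  after event 1 (t=8: INC q by 5): {q=5}
  after event 2 (t=10: INC p by 13): {p=13, q=5}
  after event 3 (t=11: DEL q): {p=13}
  after event 4 (t=12: SET p = 11): {p=11}
  after event 5 (t=19: INC q by 6): {p=11, q=6}
  after event 6 (t=21: SET r = -17): {p=11, q=6, r=-17}
  after event 7 (t=22: DEL p): {q=6, r=-17}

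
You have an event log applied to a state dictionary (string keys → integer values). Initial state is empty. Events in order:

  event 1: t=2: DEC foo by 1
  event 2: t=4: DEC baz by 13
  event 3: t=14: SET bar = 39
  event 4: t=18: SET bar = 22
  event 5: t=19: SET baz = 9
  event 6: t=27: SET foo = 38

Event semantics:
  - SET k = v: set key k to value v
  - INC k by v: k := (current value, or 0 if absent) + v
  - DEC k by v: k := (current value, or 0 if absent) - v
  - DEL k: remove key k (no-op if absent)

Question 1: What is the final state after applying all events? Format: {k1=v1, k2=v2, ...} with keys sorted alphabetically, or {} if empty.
Answer: {bar=22, baz=9, foo=38}

Derivation:
  after event 1 (t=2: DEC foo by 1): {foo=-1}
  after event 2 (t=4: DEC baz by 13): {baz=-13, foo=-1}
  after event 3 (t=14: SET bar = 39): {bar=39, baz=-13, foo=-1}
  after event 4 (t=18: SET bar = 22): {bar=22, baz=-13, foo=-1}
  after event 5 (t=19: SET baz = 9): {bar=22, baz=9, foo=-1}
  after event 6 (t=27: SET foo = 38): {bar=22, baz=9, foo=38}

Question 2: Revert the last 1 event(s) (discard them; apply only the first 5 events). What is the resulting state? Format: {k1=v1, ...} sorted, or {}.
Answer: {bar=22, baz=9, foo=-1}

Derivation:
Keep first 5 events (discard last 1):
  after event 1 (t=2: DEC foo by 1): {foo=-1}
  after event 2 (t=4: DEC baz by 13): {baz=-13, foo=-1}
  after event 3 (t=14: SET bar = 39): {bar=39, baz=-13, foo=-1}
  after event 4 (t=18: SET bar = 22): {bar=22, baz=-13, foo=-1}
  after event 5 (t=19: SET baz = 9): {bar=22, baz=9, foo=-1}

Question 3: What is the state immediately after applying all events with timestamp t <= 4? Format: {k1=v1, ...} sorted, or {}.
Answer: {baz=-13, foo=-1}

Derivation:
Apply events with t <= 4 (2 events):
  after event 1 (t=2: DEC foo by 1): {foo=-1}
  after event 2 (t=4: DEC baz by 13): {baz=-13, foo=-1}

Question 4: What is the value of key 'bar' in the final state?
Track key 'bar' through all 6 events:
  event 1 (t=2: DEC foo by 1): bar unchanged
  event 2 (t=4: DEC baz by 13): bar unchanged
  event 3 (t=14: SET bar = 39): bar (absent) -> 39
  event 4 (t=18: SET bar = 22): bar 39 -> 22
  event 5 (t=19: SET baz = 9): bar unchanged
  event 6 (t=27: SET foo = 38): bar unchanged
Final: bar = 22

Answer: 22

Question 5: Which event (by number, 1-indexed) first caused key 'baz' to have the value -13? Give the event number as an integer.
Answer: 2

Derivation:
Looking for first event where baz becomes -13:
  event 2: baz (absent) -> -13  <-- first match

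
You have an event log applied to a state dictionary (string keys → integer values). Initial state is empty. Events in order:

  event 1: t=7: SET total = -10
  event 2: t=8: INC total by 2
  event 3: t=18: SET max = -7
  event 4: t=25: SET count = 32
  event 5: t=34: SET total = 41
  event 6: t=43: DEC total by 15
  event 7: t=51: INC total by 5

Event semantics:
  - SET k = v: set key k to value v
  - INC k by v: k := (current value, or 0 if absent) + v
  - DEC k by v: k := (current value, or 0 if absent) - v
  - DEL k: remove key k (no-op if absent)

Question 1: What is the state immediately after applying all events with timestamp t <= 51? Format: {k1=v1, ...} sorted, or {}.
Answer: {count=32, max=-7, total=31}

Derivation:
Apply events with t <= 51 (7 events):
  after event 1 (t=7: SET total = -10): {total=-10}
  after event 2 (t=8: INC total by 2): {total=-8}
  after event 3 (t=18: SET max = -7): {max=-7, total=-8}
  after event 4 (t=25: SET count = 32): {count=32, max=-7, total=-8}
  after event 5 (t=34: SET total = 41): {count=32, max=-7, total=41}
  after event 6 (t=43: DEC total by 15): {count=32, max=-7, total=26}
  after event 7 (t=51: INC total by 5): {count=32, max=-7, total=31}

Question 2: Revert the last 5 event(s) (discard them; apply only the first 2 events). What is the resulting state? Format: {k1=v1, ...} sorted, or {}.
Answer: {total=-8}

Derivation:
Keep first 2 events (discard last 5):
  after event 1 (t=7: SET total = -10): {total=-10}
  after event 2 (t=8: INC total by 2): {total=-8}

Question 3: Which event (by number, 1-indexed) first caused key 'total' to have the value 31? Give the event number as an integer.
Looking for first event where total becomes 31:
  event 1: total = -10
  event 2: total = -8
  event 3: total = -8
  event 4: total = -8
  event 5: total = 41
  event 6: total = 26
  event 7: total 26 -> 31  <-- first match

Answer: 7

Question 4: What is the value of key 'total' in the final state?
Track key 'total' through all 7 events:
  event 1 (t=7: SET total = -10): total (absent) -> -10
  event 2 (t=8: INC total by 2): total -10 -> -8
  event 3 (t=18: SET max = -7): total unchanged
  event 4 (t=25: SET count = 32): total unchanged
  event 5 (t=34: SET total = 41): total -8 -> 41
  event 6 (t=43: DEC total by 15): total 41 -> 26
  event 7 (t=51: INC total by 5): total 26 -> 31
Final: total = 31

Answer: 31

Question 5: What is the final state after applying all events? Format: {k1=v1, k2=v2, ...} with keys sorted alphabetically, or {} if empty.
  after event 1 (t=7: SET total = -10): {total=-10}
  after event 2 (t=8: INC total by 2): {total=-8}
  after event 3 (t=18: SET max = -7): {max=-7, total=-8}
  after event 4 (t=25: SET count = 32): {count=32, max=-7, total=-8}
  after event 5 (t=34: SET total = 41): {count=32, max=-7, total=41}
  after event 6 (t=43: DEC total by 15): {count=32, max=-7, total=26}
  after event 7 (t=51: INC total by 5): {count=32, max=-7, total=31}

Answer: {count=32, max=-7, total=31}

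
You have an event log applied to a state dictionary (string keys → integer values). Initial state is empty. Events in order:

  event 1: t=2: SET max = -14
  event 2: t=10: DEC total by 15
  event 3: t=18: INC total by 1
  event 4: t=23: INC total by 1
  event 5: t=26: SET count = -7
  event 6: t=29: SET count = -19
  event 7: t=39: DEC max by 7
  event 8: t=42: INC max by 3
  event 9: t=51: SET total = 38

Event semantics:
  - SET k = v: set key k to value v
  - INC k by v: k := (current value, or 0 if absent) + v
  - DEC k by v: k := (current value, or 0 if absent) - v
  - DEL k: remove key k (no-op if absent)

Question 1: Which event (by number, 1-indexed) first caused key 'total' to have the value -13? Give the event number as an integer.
Looking for first event where total becomes -13:
  event 2: total = -15
  event 3: total = -14
  event 4: total -14 -> -13  <-- first match

Answer: 4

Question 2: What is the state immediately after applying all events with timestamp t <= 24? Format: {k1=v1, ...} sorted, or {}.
Answer: {max=-14, total=-13}

Derivation:
Apply events with t <= 24 (4 events):
  after event 1 (t=2: SET max = -14): {max=-14}
  after event 2 (t=10: DEC total by 15): {max=-14, total=-15}
  after event 3 (t=18: INC total by 1): {max=-14, total=-14}
  after event 4 (t=23: INC total by 1): {max=-14, total=-13}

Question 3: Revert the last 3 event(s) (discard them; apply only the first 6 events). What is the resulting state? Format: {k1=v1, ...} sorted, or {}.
Answer: {count=-19, max=-14, total=-13}

Derivation:
Keep first 6 events (discard last 3):
  after event 1 (t=2: SET max = -14): {max=-14}
  after event 2 (t=10: DEC total by 15): {max=-14, total=-15}
  after event 3 (t=18: INC total by 1): {max=-14, total=-14}
  after event 4 (t=23: INC total by 1): {max=-14, total=-13}
  after event 5 (t=26: SET count = -7): {count=-7, max=-14, total=-13}
  after event 6 (t=29: SET count = -19): {count=-19, max=-14, total=-13}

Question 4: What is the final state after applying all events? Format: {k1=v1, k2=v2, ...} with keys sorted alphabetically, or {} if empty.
  after event 1 (t=2: SET max = -14): {max=-14}
  after event 2 (t=10: DEC total by 15): {max=-14, total=-15}
  after event 3 (t=18: INC total by 1): {max=-14, total=-14}
  after event 4 (t=23: INC total by 1): {max=-14, total=-13}
  after event 5 (t=26: SET count = -7): {count=-7, max=-14, total=-13}
  after event 6 (t=29: SET count = -19): {count=-19, max=-14, total=-13}
  after event 7 (t=39: DEC max by 7): {count=-19, max=-21, total=-13}
  after event 8 (t=42: INC max by 3): {count=-19, max=-18, total=-13}
  after event 9 (t=51: SET total = 38): {count=-19, max=-18, total=38}

Answer: {count=-19, max=-18, total=38}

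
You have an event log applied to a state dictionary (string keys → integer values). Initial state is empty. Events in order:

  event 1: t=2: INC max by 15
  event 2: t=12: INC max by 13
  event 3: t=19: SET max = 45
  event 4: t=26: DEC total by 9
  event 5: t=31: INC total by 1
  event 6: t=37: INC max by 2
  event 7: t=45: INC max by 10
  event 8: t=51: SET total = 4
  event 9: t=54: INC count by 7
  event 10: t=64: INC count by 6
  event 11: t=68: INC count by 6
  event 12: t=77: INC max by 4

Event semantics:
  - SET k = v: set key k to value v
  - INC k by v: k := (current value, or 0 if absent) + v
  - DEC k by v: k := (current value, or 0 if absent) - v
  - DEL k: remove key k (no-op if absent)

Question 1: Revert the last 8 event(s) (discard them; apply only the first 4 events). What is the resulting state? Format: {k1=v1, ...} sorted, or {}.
Keep first 4 events (discard last 8):
  after event 1 (t=2: INC max by 15): {max=15}
  after event 2 (t=12: INC max by 13): {max=28}
  after event 3 (t=19: SET max = 45): {max=45}
  after event 4 (t=26: DEC total by 9): {max=45, total=-9}

Answer: {max=45, total=-9}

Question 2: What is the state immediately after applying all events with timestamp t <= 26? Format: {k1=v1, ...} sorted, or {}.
Apply events with t <= 26 (4 events):
  after event 1 (t=2: INC max by 15): {max=15}
  after event 2 (t=12: INC max by 13): {max=28}
  after event 3 (t=19: SET max = 45): {max=45}
  after event 4 (t=26: DEC total by 9): {max=45, total=-9}

Answer: {max=45, total=-9}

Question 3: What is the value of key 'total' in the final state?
Track key 'total' through all 12 events:
  event 1 (t=2: INC max by 15): total unchanged
  event 2 (t=12: INC max by 13): total unchanged
  event 3 (t=19: SET max = 45): total unchanged
  event 4 (t=26: DEC total by 9): total (absent) -> -9
  event 5 (t=31: INC total by 1): total -9 -> -8
  event 6 (t=37: INC max by 2): total unchanged
  event 7 (t=45: INC max by 10): total unchanged
  event 8 (t=51: SET total = 4): total -8 -> 4
  event 9 (t=54: INC count by 7): total unchanged
  event 10 (t=64: INC count by 6): total unchanged
  event 11 (t=68: INC count by 6): total unchanged
  event 12 (t=77: INC max by 4): total unchanged
Final: total = 4

Answer: 4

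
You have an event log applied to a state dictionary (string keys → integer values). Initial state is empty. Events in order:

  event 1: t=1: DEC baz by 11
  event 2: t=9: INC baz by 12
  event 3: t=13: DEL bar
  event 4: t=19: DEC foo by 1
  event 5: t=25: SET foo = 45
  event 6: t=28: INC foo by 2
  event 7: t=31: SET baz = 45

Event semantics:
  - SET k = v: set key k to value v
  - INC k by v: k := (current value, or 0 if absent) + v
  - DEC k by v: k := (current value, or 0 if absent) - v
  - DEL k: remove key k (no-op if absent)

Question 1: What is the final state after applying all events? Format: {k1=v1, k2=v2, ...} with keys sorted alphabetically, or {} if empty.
  after event 1 (t=1: DEC baz by 11): {baz=-11}
  after event 2 (t=9: INC baz by 12): {baz=1}
  after event 3 (t=13: DEL bar): {baz=1}
  after event 4 (t=19: DEC foo by 1): {baz=1, foo=-1}
  after event 5 (t=25: SET foo = 45): {baz=1, foo=45}
  after event 6 (t=28: INC foo by 2): {baz=1, foo=47}
  after event 7 (t=31: SET baz = 45): {baz=45, foo=47}

Answer: {baz=45, foo=47}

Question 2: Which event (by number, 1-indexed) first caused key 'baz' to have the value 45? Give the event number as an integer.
Answer: 7

Derivation:
Looking for first event where baz becomes 45:
  event 1: baz = -11
  event 2: baz = 1
  event 3: baz = 1
  event 4: baz = 1
  event 5: baz = 1
  event 6: baz = 1
  event 7: baz 1 -> 45  <-- first match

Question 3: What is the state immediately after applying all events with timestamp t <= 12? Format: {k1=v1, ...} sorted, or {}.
Answer: {baz=1}

Derivation:
Apply events with t <= 12 (2 events):
  after event 1 (t=1: DEC baz by 11): {baz=-11}
  after event 2 (t=9: INC baz by 12): {baz=1}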